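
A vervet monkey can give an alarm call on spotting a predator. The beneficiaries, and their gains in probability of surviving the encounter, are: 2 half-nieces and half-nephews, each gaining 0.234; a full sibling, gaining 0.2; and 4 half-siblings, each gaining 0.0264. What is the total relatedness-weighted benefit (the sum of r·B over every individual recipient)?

0.1849

r to a half-niece or half-nephew = 0.125 (half-aunt/uncle↔niece/nephew: one path of length 3: r = (1/2)^3 = 1/8).
r to a full sibling = 1/2 (full sibs share both parents — two paths of length 2: r = 2·(1/2)^2 = 1/2).
r to a half-sibling = 0.25 (half-sibs share one parent — one path of length 2: r = (1/2)^2 = 1/4).
Summing one r·B term per recipient: 2·0.125·0.234 + 1·0.5·0.2 + 4·0.25·0.0264 = 0.1849.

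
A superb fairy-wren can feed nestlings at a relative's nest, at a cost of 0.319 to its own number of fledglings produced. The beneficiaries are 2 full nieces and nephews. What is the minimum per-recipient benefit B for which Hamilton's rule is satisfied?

0.638

r to a full niece or nephew = 1/4 (full aunt/uncle↔niece/nephew: two paths of length 3 through the shared grandparent pair: r = 2·(1/2)^3 = 1/4).
Hamilton's rule with n recipients of equal r: n·r·B > C, so B > C/(n·r) = 0.319/(2·0.25) = 0.638.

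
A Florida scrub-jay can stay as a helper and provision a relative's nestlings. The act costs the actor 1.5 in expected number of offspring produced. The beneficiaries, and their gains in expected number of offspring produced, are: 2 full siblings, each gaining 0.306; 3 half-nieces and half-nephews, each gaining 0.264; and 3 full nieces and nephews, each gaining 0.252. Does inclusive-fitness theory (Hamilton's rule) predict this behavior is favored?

Hamilton's rule: the trait is favored when the sum of r·B over every recipient exceeds the actor's cost C.
r to a full sibling = 1/2 (full sibs share both parents — two paths of length 2: r = 2·(1/2)^2 = 1/2).
r to a half-niece or half-nephew = 1/8 (half-aunt/uncle↔niece/nephew: one path of length 3: r = (1/2)^3 = 1/8).
r to a full niece or nephew = 1/4 (full aunt/uncle↔niece/nephew: two paths of length 3 through the shared grandparent pair: r = 2·(1/2)^3 = 1/4).
Summing one r·B term per recipient: 2·0.5·0.306 + 3·0.125·0.264 + 3·0.25·0.252 = 0.594.
0.594 < 1.5: the indirect benefit is less than the cost.

No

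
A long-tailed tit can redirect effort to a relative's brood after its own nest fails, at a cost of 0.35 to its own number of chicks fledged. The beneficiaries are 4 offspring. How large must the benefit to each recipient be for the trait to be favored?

0.175

r to an offspring = 1/2 (one parent–offspring link: r = (1/2)^1 = 1/2).
Hamilton's rule with n recipients of equal r: n·r·B > C, so B > C/(n·r) = 0.35/(4·0.5) = 0.175.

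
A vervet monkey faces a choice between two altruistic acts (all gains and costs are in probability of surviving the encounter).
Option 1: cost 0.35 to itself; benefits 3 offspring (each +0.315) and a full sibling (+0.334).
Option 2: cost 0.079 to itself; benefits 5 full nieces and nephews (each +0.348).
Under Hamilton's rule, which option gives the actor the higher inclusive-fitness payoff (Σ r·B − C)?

Option 1: r to an offspring = 0.5.
Option 1: r to a full sibling = 0.5.
Option 1: Σ r·B − C = (3·0.5·0.315 + 1·0.5·0.334) − 0.35 = 0.2895.
Option 2: r to a full niece or nephew = 0.25.
Option 2: Σ r·B − C = (5·0.25·0.348) − 0.079 = 0.356.
Option 2 has the higher net inclusive-fitness payoff.

Option 2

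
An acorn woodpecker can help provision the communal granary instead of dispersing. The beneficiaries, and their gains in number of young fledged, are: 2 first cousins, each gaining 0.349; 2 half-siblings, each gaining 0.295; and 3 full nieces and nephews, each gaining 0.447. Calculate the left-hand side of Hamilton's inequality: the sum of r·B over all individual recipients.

r to a first cousin = 1/8 (first cousins share one grandparent pair — two paths of length 4: r = 2·(1/2)^4 = 1/8).
r to a half-sibling = 0.25 (half-sibs share one parent — one path of length 2: r = (1/2)^2 = 1/4).
r to a full niece or nephew = 0.25 (full aunt/uncle↔niece/nephew: two paths of length 3 through the shared grandparent pair: r = 2·(1/2)^3 = 1/4).
Summing one r·B term per recipient: 2·0.125·0.349 + 2·0.25·0.295 + 3·0.25·0.447 = 0.57.

0.57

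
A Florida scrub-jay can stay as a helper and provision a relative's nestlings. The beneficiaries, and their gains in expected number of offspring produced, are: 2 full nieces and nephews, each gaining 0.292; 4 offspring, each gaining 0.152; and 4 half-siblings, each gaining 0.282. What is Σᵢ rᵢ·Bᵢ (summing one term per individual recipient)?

0.732

r to a full niece or nephew = 0.25 (full aunt/uncle↔niece/nephew: two paths of length 3 through the shared grandparent pair: r = 2·(1/2)^3 = 1/4).
r to an offspring = 1/2 (one parent–offspring link: r = (1/2)^1 = 1/2).
r to a half-sibling = 0.25 (half-sibs share one parent — one path of length 2: r = (1/2)^2 = 1/4).
Summing one r·B term per recipient: 2·0.25·0.292 + 4·0.5·0.152 + 4·0.25·0.282 = 0.732.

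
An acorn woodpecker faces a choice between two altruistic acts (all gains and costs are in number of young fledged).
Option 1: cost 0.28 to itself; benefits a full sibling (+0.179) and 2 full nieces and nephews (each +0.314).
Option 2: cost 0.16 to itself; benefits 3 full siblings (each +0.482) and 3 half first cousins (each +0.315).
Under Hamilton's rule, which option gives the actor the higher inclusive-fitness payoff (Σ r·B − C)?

Option 1: r to a full sibling = 0.5.
Option 1: r to a full niece or nephew = 0.25.
Option 1: Σ r·B − C = (1·0.5·0.179 + 2·0.25·0.314) − 0.28 = -0.0335.
Option 2: r to a full sibling = 0.5.
Option 2: r to a half first cousin = 0.0625.
Option 2: Σ r·B − C = (3·0.5·0.482 + 3·0.0625·0.315) − 0.16 = 0.6220625.
Option 2 has the higher net inclusive-fitness payoff.

Option 2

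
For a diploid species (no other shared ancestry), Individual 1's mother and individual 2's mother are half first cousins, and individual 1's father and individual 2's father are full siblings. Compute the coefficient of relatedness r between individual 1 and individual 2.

With two independent routes of shared ancestry, r is the sum of the two contributions.
Individual 1 and individual 2 are related in two ways: half second cousins through their mothers (r = 1/64) and first cousins through their fathers (r = 1/8).
r = 1/64 + 1/8 = 0.140625.

0.140625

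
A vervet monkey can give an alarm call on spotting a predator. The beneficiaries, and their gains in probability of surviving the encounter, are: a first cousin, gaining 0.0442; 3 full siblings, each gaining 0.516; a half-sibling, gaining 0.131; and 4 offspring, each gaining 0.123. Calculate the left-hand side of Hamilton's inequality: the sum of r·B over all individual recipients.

r to a first cousin = 0.125 (first cousins share one grandparent pair — two paths of length 4: r = 2·(1/2)^4 = 1/8).
r to a full sibling = 1/2 (full sibs share both parents — two paths of length 2: r = 2·(1/2)^2 = 1/2).
r to a half-sibling = 1/4 (half-sibs share one parent — one path of length 2: r = (1/2)^2 = 1/4).
r to an offspring = 1/2 (one parent–offspring link: r = (1/2)^1 = 1/2).
Summing one r·B term per recipient: 1·0.125·0.0442 + 3·0.5·0.516 + 1·0.25·0.131 + 4·0.5·0.123 = 1.058275.

1.058275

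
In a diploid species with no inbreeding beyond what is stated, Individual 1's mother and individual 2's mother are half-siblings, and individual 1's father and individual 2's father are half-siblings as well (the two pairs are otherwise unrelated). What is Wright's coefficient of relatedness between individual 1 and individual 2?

0.125

Relatedness sums over independent paths through distinct common ancestors.
Individual 1 and individual 2 are related in two ways: half first cousins through their mothers (r = 1/16) and half first cousins through their fathers (r = 1/16).
r = 1/16 + 1/16 = 1/8 = 0.125.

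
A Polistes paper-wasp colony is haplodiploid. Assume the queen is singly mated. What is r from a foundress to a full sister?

Haplodiploid full sisters inherit their father's entire haploid genome identically (contributing 1/2) and on average half of their mother's contribution (1/2 · 1/2 = 1/4); r = 1/2 + 1/4 = 3/4.

0.75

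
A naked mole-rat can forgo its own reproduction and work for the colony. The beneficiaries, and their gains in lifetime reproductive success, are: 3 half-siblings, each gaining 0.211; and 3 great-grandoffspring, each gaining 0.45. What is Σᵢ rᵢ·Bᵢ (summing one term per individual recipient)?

r to a half-sibling = 0.25 (half-sibs share one parent — one path of length 2: r = (1/2)^2 = 1/4).
r to a great-grandoffspring = 0.125 (three parent–offspring links: r = (1/2)^3 = 1/8).
Summing one r·B term per recipient: 3·0.25·0.211 + 3·0.125·0.45 = 0.327.

0.327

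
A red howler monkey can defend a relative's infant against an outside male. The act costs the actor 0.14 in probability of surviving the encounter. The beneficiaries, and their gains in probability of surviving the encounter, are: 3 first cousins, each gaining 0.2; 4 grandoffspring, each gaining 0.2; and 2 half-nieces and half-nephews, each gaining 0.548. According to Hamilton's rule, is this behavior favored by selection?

Hamilton's rule: the trait is favored when the sum of r·B over every recipient exceeds the actor's cost C.
r to a first cousin = 1/8 (first cousins share one grandparent pair — two paths of length 4: r = 2·(1/2)^4 = 1/8).
r to a grandoffspring = 0.25 (two parent–offspring links: r = (1/2)^2 = 1/4).
r to a half-niece or half-nephew = 1/8 (half-aunt/uncle↔niece/nephew: one path of length 3: r = (1/2)^3 = 1/8).
Summing one r·B term per recipient: 3·0.125·0.2 + 4·0.25·0.2 + 2·0.125·0.548 = 0.412.
0.412 > 0.14: the indirect benefit exceeds the cost.

Yes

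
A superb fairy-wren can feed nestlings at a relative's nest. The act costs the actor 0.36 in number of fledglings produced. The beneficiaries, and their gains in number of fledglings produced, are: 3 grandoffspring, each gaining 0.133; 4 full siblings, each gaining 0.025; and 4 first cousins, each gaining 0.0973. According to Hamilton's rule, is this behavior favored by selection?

Hamilton's rule: the trait is favored when the sum of r·B over every recipient exceeds the actor's cost C.
r to a grandoffspring = 1/4 (two parent–offspring links: r = (1/2)^2 = 1/4).
r to a full sibling = 0.5 (full sibs share both parents — two paths of length 2: r = 2·(1/2)^2 = 1/2).
r to a first cousin = 1/8 (first cousins share one grandparent pair — two paths of length 4: r = 2·(1/2)^4 = 1/8).
Summing one r·B term per recipient: 3·0.25·0.133 + 4·0.5·0.025 + 4·0.125·0.0973 = 0.1984.
0.1984 < 0.36: the indirect benefit is less than the cost.

No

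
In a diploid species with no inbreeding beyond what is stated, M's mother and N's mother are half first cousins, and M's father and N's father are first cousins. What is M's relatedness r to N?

Wright's path rule: contributions from independent ancestry routes add.
M and N are related in two ways: half second cousins through their mothers (r = 1/64) and second cousins through their fathers (r = 1/32).
r = 1/64 + 1/32 = 3/64 = 0.046875.

0.046875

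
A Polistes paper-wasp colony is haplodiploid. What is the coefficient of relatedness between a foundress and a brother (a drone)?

Her haploid brother carries none of their father's genes and a random half of their mother's genome; that half matches the maternal half of her own genome with probability 1/2: r = 1/2 · 1/2 = 1/4.

0.25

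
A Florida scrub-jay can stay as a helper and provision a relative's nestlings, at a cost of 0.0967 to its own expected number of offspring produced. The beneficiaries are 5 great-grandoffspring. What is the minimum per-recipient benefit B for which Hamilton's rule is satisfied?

r to a great-grandoffspring = 1/8 (three parent–offspring links: r = (1/2)^3 = 1/8).
Hamilton's rule with n recipients of equal r: n·r·B > C, so B > C/(n·r) = 0.0967/(5·0.125) = 0.1547.

0.1547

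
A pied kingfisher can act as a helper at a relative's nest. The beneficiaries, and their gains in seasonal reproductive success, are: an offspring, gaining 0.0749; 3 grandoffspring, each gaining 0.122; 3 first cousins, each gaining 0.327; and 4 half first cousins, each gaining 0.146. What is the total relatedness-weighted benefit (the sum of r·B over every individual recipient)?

r to an offspring = 0.5 (one parent–offspring link: r = (1/2)^1 = 1/2).
r to a grandoffspring = 0.25 (two parent–offspring links: r = (1/2)^2 = 1/4).
r to a first cousin = 0.125 (first cousins share one grandparent pair — two paths of length 4: r = 2·(1/2)^4 = 1/8).
r to a half first cousin = 0.0625 (half first cousins share one grandparent — one path of length 4: r = (1/2)^4 = 1/16).
Summing one r·B term per recipient: 1·0.5·0.0749 + 3·0.25·0.122 + 3·0.125·0.327 + 4·0.0625·0.146 = 0.288075.

0.288075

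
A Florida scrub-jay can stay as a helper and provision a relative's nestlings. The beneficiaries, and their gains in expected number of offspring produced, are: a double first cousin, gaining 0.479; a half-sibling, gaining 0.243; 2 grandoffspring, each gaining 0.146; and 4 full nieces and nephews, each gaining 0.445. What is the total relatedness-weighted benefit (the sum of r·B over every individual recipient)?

0.6985

r to a double first cousin = 1/4 (double first cousins share both grandparent pairs — four paths of length 4: r = 4·(1/2)^4 = 1/4).
r to a half-sibling = 1/4 (half-sibs share one parent — one path of length 2: r = (1/2)^2 = 1/4).
r to a grandoffspring = 0.25 (two parent–offspring links: r = (1/2)^2 = 1/4).
r to a full niece or nephew = 0.25 (full aunt/uncle↔niece/nephew: two paths of length 3 through the shared grandparent pair: r = 2·(1/2)^3 = 1/4).
Summing one r·B term per recipient: 1·0.25·0.479 + 1·0.25·0.243 + 2·0.25·0.146 + 4·0.25·0.445 = 0.6985.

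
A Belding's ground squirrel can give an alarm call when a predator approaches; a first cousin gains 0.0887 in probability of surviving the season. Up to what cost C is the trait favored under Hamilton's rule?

0.0110875

r to a first cousin = 1/8 (first cousins share one grandparent pair — two paths of length 4: r = 2·(1/2)^4 = 1/8).
Hamilton's rule: n·r·B > C, so the trait is favored while C < n·r·B = 1·0.125·0.0887 = 0.0110875.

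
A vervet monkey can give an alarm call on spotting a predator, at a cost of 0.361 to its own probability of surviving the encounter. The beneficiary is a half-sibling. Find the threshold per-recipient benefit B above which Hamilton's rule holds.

1.444

r to a half-sibling = 0.25 (half-sibs share one parent — one path of length 2: r = (1/2)^2 = 1/4).
Hamilton's rule with n recipients of equal r: n·r·B > C, so B > C/(n·r) = 0.361/(1·0.25) = 1.444.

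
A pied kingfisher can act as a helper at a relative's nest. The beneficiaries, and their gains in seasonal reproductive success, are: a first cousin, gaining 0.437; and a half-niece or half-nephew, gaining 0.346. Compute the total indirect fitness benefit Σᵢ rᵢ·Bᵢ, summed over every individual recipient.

r to a first cousin = 1/8 (first cousins share one grandparent pair — two paths of length 4: r = 2·(1/2)^4 = 1/8).
r to a half-niece or half-nephew = 1/8 (half-aunt/uncle↔niece/nephew: one path of length 3: r = (1/2)^3 = 1/8).
Summing one r·B term per recipient: 1·0.125·0.437 + 1·0.125·0.346 = 0.097875.

0.097875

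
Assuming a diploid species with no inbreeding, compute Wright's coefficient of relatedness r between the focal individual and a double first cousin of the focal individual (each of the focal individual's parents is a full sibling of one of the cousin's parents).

Each parent–offspring link contributes a factor of 1/2, and independent paths through distinct common ancestors add.
Double first cousins share both grandparent pairs — four paths of length 4: r = 4·(1/2)^4 = 1/4.

0.25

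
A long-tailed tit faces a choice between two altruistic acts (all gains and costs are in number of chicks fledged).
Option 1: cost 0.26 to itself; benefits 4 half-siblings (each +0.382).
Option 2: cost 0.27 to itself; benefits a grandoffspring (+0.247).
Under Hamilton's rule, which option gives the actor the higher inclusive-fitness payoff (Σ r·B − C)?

Option 1: r to a half-sibling = 0.25.
Option 1: Σ r·B − C = (4·0.25·0.382) − 0.26 = 0.122.
Option 2: r to a grandoffspring = 0.25.
Option 2: Σ r·B − C = (1·0.25·0.247) − 0.27 = -0.20825.
Option 1 has the higher net inclusive-fitness payoff.

Option 1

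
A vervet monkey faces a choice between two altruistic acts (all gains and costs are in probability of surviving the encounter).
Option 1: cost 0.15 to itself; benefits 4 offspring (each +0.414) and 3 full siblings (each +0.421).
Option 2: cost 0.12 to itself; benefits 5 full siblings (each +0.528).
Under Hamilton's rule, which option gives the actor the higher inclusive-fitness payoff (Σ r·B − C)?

Option 1

Option 1: r to an offspring = 0.5.
Option 1: r to a full sibling = 0.5.
Option 1: Σ r·B − C = (4·0.5·0.414 + 3·0.5·0.421) − 0.15 = 1.3095.
Option 2: r to a full sibling = 0.5.
Option 2: Σ r·B − C = (5·0.5·0.528) − 0.12 = 1.2.
Option 1 has the higher net inclusive-fitness payoff.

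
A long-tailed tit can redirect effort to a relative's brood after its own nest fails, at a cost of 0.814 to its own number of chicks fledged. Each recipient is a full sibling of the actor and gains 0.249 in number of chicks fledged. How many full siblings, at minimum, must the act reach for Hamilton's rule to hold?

r to a full sibling = 0.5 (full sibs share both parents — two paths of length 2: r = 2·(1/2)^2 = 1/2).
Hamilton's rule: n·r·B > C  ⇒  n > C/(r·B) = 0.814/(0.5·0.249) = 6.538.
The smallest integer exceeding 6.538 is 7.

7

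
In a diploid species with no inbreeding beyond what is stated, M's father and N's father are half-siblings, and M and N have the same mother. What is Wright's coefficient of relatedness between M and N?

With two independent routes of shared ancestry, r is the sum of the two contributions.
M and N are related in two ways: half first cousins through their fathers (r = 1/16) and half-sibs through their shared mother (r = 1/4).
r = 1/16 + 1/4 = 5/16 = 0.3125.

0.3125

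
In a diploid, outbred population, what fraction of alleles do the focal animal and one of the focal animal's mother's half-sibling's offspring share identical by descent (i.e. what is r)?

0.0625

Each parent–offspring link contributes a factor of 1/2, and independent paths through distinct common ancestors add.
Half first cousins share one grandparent — one path of length 4: r = (1/2)^4 = 1/16.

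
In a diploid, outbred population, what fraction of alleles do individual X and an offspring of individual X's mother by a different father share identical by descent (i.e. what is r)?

0.25

Each parent–offspring link contributes a factor of 1/2, and independent paths through distinct common ancestors add.
Half-sibs share one parent — one path of length 2: r = (1/2)^2 = 1/4.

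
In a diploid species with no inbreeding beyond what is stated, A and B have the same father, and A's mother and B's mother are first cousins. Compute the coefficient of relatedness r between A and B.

0.28125

With two independent routes of shared ancestry, r is the sum of the two contributions.
A and B are related in two ways: half-sibs through their shared father (r = 1/4) and second cousins through their mothers (r = 1/32).
r = 1/4 + 1/32 = 9/32 = 0.28125.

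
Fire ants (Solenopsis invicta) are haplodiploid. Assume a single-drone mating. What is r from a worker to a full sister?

0.75

Haplodiploid full sisters inherit their father's entire haploid genome identically (contributing 1/2) and on average half of their mother's contribution (1/2 · 1/2 = 1/4); r = 1/2 + 1/4 = 3/4.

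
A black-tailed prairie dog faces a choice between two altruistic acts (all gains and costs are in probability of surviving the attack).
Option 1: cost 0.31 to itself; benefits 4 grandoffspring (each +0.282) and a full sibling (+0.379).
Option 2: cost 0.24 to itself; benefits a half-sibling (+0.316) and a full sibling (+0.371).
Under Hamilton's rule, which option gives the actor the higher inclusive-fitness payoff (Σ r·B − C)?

Option 1: r to a grandoffspring = 0.25.
Option 1: r to a full sibling = 0.5.
Option 1: Σ r·B − C = (4·0.25·0.282 + 1·0.5·0.379) − 0.31 = 0.1615.
Option 2: r to a half-sibling = 0.25.
Option 2: r to a full sibling = 0.5.
Option 2: Σ r·B − C = (1·0.25·0.316 + 1·0.5·0.371) − 0.24 = 0.0245.
Option 1 has the higher net inclusive-fitness payoff.

Option 1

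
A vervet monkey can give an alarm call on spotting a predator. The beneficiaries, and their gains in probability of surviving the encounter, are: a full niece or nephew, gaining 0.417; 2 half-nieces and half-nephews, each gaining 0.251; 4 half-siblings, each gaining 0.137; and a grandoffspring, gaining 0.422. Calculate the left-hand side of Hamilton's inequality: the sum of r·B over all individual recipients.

r to a full niece or nephew = 1/4 (full aunt/uncle↔niece/nephew: two paths of length 3 through the shared grandparent pair: r = 2·(1/2)^3 = 1/4).
r to a half-niece or half-nephew = 0.125 (half-aunt/uncle↔niece/nephew: one path of length 3: r = (1/2)^3 = 1/8).
r to a half-sibling = 0.25 (half-sibs share one parent — one path of length 2: r = (1/2)^2 = 1/4).
r to a grandoffspring = 0.25 (two parent–offspring links: r = (1/2)^2 = 1/4).
Summing one r·B term per recipient: 1·0.25·0.417 + 2·0.125·0.251 + 4·0.25·0.137 + 1·0.25·0.422 = 0.4095.

0.4095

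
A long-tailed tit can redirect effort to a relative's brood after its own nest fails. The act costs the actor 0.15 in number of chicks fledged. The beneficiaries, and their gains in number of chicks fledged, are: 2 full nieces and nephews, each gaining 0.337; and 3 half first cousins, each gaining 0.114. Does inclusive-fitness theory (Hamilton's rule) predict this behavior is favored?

Yes

Hamilton's rule: the trait is favored when the sum of r·B over every recipient exceeds the actor's cost C.
r to a full niece or nephew = 0.25 (full aunt/uncle↔niece/nephew: two paths of length 3 through the shared grandparent pair: r = 2·(1/2)^3 = 1/4).
r to a half first cousin = 0.0625 (half first cousins share one grandparent — one path of length 4: r = (1/2)^4 = 1/16).
Summing one r·B term per recipient: 2·0.25·0.337 + 3·0.0625·0.114 = 0.189875.
0.189875 > 0.15: the indirect benefit exceeds the cost.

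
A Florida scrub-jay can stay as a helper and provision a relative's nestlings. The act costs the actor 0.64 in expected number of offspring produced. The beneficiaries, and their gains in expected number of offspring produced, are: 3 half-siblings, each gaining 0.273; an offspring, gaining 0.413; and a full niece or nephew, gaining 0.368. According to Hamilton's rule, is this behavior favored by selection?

No

Hamilton's rule: the trait is favored when the sum of r·B over every recipient exceeds the actor's cost C.
r to a half-sibling = 1/4 (half-sibs share one parent — one path of length 2: r = (1/2)^2 = 1/4).
r to an offspring = 1/2 (one parent–offspring link: r = (1/2)^1 = 1/2).
r to a full niece or nephew = 0.25 (full aunt/uncle↔niece/nephew: two paths of length 3 through the shared grandparent pair: r = 2·(1/2)^3 = 1/4).
Summing one r·B term per recipient: 3·0.25·0.273 + 1·0.5·0.413 + 1·0.25·0.368 = 0.50325.
0.50325 < 0.64: the indirect benefit is less than the cost.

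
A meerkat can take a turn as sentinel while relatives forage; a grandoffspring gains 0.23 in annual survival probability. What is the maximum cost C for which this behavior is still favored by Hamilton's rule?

0.0575

r to a grandoffspring = 1/4 (two parent–offspring links: r = (1/2)^2 = 1/4).
Hamilton's rule: n·r·B > C, so the trait is favored while C < n·r·B = 1·0.25·0.23 = 0.0575.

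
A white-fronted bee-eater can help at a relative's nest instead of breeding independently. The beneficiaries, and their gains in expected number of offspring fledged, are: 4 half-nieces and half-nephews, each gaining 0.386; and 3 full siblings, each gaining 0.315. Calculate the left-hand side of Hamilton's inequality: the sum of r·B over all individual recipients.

r to a half-niece or half-nephew = 1/8 (half-aunt/uncle↔niece/nephew: one path of length 3: r = (1/2)^3 = 1/8).
r to a full sibling = 0.5 (full sibs share both parents — two paths of length 2: r = 2·(1/2)^2 = 1/2).
Summing one r·B term per recipient: 4·0.125·0.386 + 3·0.5·0.315 = 0.6655.

0.6655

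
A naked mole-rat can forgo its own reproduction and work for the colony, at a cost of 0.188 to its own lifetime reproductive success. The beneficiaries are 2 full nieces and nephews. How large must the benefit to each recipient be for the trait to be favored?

0.376

r to a full niece or nephew = 1/4 (full aunt/uncle↔niece/nephew: two paths of length 3 through the shared grandparent pair: r = 2·(1/2)^3 = 1/4).
Hamilton's rule with n recipients of equal r: n·r·B > C, so B > C/(n·r) = 0.188/(2·0.25) = 0.376.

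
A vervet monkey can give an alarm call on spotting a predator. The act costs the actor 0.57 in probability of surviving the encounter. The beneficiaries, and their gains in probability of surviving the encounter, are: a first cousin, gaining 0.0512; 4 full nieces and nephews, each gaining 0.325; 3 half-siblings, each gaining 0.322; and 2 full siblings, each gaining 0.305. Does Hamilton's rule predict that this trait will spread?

Yes

Hamilton's rule: the trait is favored when the sum of r·B over every recipient exceeds the actor's cost C.
r to a first cousin = 1/8 (first cousins share one grandparent pair — two paths of length 4: r = 2·(1/2)^4 = 1/8).
r to a full niece or nephew = 0.25 (full aunt/uncle↔niece/nephew: two paths of length 3 through the shared grandparent pair: r = 2·(1/2)^3 = 1/4).
r to a half-sibling = 0.25 (half-sibs share one parent — one path of length 2: r = (1/2)^2 = 1/4).
r to a full sibling = 1/2 (full sibs share both parents — two paths of length 2: r = 2·(1/2)^2 = 1/2).
Summing one r·B term per recipient: 1·0.125·0.0512 + 4·0.25·0.325 + 3·0.25·0.322 + 2·0.5·0.305 = 0.8779.
0.8779 > 0.57: the indirect benefit exceeds the cost.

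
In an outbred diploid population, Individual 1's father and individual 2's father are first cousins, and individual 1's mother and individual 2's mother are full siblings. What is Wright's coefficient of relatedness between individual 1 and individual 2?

0.15625

Relatedness sums over independent paths through distinct common ancestors.
Individual 1 and individual 2 are related in two ways: second cousins through their fathers (r = 1/32) and first cousins through their mothers (r = 1/8).
r = 1/32 + 1/8 = 0.15625.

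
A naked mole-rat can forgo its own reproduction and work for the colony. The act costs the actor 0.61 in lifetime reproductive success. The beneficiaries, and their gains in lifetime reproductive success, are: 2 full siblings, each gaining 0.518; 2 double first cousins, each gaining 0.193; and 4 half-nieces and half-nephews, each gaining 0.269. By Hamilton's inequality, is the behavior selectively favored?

Hamilton's rule: the trait is favored when the sum of r·B over every recipient exceeds the actor's cost C.
r to a full sibling = 0.5 (full sibs share both parents — two paths of length 2: r = 2·(1/2)^2 = 1/2).
r to a double first cousin = 0.25 (double first cousins share both grandparent pairs — four paths of length 4: r = 4·(1/2)^4 = 1/4).
r to a half-niece or half-nephew = 0.125 (half-aunt/uncle↔niece/nephew: one path of length 3: r = (1/2)^3 = 1/8).
Summing one r·B term per recipient: 2·0.5·0.518 + 2·0.25·0.193 + 4·0.125·0.269 = 0.749.
0.749 > 0.61: the indirect benefit exceeds the cost.

Yes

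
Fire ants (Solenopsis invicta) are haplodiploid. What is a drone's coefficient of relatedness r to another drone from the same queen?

Haploid brothers each carry a random half of the queen's diploid genome, so on average they share half: r = 1/2.

0.5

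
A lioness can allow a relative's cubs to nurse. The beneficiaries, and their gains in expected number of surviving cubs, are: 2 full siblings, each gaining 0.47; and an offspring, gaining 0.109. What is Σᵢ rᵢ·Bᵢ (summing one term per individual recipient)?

r to a full sibling = 1/2 (full sibs share both parents — two paths of length 2: r = 2·(1/2)^2 = 1/2).
r to an offspring = 1/2 (one parent–offspring link: r = (1/2)^1 = 1/2).
Summing one r·B term per recipient: 2·0.5·0.47 + 1·0.5·0.109 = 0.5245.

0.5245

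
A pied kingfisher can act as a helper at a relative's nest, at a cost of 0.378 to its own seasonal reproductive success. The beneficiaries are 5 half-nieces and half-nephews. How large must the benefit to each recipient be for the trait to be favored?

0.6048

r to a half-niece or half-nephew = 1/8 (half-aunt/uncle↔niece/nephew: one path of length 3: r = (1/2)^3 = 1/8).
Hamilton's rule with n recipients of equal r: n·r·B > C, so B > C/(n·r) = 0.378/(5·0.125) = 0.6048.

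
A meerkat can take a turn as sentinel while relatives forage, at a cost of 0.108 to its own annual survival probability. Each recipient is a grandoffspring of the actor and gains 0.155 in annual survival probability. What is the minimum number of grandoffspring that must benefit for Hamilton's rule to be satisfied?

3

r to a grandoffspring = 1/4 (two parent–offspring links: r = (1/2)^2 = 1/4).
Hamilton's rule: n·r·B > C  ⇒  n > C/(r·B) = 0.108/(0.25·0.155) = 2.787.
The smallest integer exceeding 2.787 is 3.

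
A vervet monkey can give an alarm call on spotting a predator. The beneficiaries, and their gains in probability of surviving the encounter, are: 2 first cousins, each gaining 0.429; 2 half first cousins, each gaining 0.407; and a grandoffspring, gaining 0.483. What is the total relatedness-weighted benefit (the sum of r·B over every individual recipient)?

r to a first cousin = 0.125 (first cousins share one grandparent pair — two paths of length 4: r = 2·(1/2)^4 = 1/8).
r to a half first cousin = 0.0625 (half first cousins share one grandparent — one path of length 4: r = (1/2)^4 = 1/16).
r to a grandoffspring = 1/4 (two parent–offspring links: r = (1/2)^2 = 1/4).
Summing one r·B term per recipient: 2·0.125·0.429 + 2·0.0625·0.407 + 1·0.25·0.483 = 0.278875.

0.278875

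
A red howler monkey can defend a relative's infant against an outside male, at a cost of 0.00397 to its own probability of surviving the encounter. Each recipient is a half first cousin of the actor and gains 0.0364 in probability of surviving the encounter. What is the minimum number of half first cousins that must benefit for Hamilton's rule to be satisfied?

2

r to a half first cousin = 1/16 (half first cousins share one grandparent — one path of length 4: r = (1/2)^4 = 1/16).
Hamilton's rule: n·r·B > C  ⇒  n > C/(r·B) = 0.00397/(0.0625·0.0364) = 1.745.
The smallest integer exceeding 1.745 is 2.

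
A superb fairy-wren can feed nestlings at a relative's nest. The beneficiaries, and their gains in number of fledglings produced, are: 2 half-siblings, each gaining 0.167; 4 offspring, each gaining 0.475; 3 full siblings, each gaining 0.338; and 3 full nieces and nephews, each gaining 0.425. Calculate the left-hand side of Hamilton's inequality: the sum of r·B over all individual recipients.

r to a half-sibling = 1/4 (half-sibs share one parent — one path of length 2: r = (1/2)^2 = 1/4).
r to an offspring = 1/2 (one parent–offspring link: r = (1/2)^1 = 1/2).
r to a full sibling = 1/2 (full sibs share both parents — two paths of length 2: r = 2·(1/2)^2 = 1/2).
r to a full niece or nephew = 1/4 (full aunt/uncle↔niece/nephew: two paths of length 3 through the shared grandparent pair: r = 2·(1/2)^3 = 1/4).
Summing one r·B term per recipient: 2·0.25·0.167 + 4·0.5·0.475 + 3·0.5·0.338 + 3·0.25·0.425 = 1.85925.

1.85925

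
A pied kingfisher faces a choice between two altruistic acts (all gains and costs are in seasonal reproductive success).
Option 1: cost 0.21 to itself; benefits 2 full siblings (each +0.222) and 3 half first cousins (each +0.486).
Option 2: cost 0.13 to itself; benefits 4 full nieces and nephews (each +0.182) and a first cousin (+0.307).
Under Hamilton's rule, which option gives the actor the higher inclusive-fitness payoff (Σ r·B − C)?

Option 1: r to a full sibling = 0.5.
Option 1: r to a half first cousin = 0.0625.
Option 1: Σ r·B − C = (2·0.5·0.222 + 3·0.0625·0.486) − 0.21 = 0.103125.
Option 2: r to a full niece or nephew = 0.25.
Option 2: r to a first cousin = 0.125.
Option 2: Σ r·B − C = (4·0.25·0.182 + 1·0.125·0.307) − 0.13 = 0.090375.
Option 1 has the higher net inclusive-fitness payoff.

Option 1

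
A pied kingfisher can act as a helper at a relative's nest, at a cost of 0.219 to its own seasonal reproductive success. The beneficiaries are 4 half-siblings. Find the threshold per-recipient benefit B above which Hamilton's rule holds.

0.219

r to a half-sibling = 0.25 (half-sibs share one parent — one path of length 2: r = (1/2)^2 = 1/4).
Hamilton's rule with n recipients of equal r: n·r·B > C, so B > C/(n·r) = 0.219/(4·0.25) = 0.219.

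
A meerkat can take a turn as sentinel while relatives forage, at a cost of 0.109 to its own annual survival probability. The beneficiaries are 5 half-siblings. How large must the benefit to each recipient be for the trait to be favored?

0.0872

r to a half-sibling = 1/4 (half-sibs share one parent — one path of length 2: r = (1/2)^2 = 1/4).
Hamilton's rule with n recipients of equal r: n·r·B > C, so B > C/(n·r) = 0.109/(5·0.25) = 0.0872.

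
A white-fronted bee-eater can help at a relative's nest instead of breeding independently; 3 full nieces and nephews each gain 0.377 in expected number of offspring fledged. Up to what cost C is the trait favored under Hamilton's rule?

r to a full niece or nephew = 1/4 (full aunt/uncle↔niece/nephew: two paths of length 3 through the shared grandparent pair: r = 2·(1/2)^3 = 1/4).
Hamilton's rule: n·r·B > C, so the trait is favored while C < n·r·B = 3·0.25·0.377 = 0.28275.

0.28275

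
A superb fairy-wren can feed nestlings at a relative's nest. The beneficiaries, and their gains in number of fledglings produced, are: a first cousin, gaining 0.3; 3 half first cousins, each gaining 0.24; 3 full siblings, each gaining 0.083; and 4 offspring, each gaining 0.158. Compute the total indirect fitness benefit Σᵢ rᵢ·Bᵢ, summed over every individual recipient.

r to a first cousin = 1/8 (first cousins share one grandparent pair — two paths of length 4: r = 2·(1/2)^4 = 1/8).
r to a half first cousin = 0.0625 (half first cousins share one grandparent — one path of length 4: r = (1/2)^4 = 1/16).
r to a full sibling = 0.5 (full sibs share both parents — two paths of length 2: r = 2·(1/2)^2 = 1/2).
r to an offspring = 0.5 (one parent–offspring link: r = (1/2)^1 = 1/2).
Summing one r·B term per recipient: 1·0.125·0.3 + 3·0.0625·0.24 + 3·0.5·0.083 + 4·0.5·0.158 = 0.523.

0.523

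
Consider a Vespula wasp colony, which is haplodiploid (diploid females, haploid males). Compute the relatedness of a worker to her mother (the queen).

0.5

One meiotic link between diploid queen and diploid daughter: r = 1/2.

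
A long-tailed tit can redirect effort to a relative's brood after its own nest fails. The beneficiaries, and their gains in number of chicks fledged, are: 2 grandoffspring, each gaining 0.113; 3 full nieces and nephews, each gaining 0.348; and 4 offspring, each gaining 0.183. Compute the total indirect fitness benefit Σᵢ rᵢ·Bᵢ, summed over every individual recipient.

0.6835

r to a grandoffspring = 1/4 (two parent–offspring links: r = (1/2)^2 = 1/4).
r to a full niece or nephew = 0.25 (full aunt/uncle↔niece/nephew: two paths of length 3 through the shared grandparent pair: r = 2·(1/2)^3 = 1/4).
r to an offspring = 0.5 (one parent–offspring link: r = (1/2)^1 = 1/2).
Summing one r·B term per recipient: 2·0.25·0.113 + 3·0.25·0.348 + 4·0.5·0.183 = 0.6835.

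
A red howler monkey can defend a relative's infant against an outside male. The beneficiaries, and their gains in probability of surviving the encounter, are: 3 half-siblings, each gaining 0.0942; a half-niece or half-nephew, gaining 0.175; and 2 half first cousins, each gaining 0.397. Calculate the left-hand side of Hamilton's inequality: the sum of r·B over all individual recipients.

r to a half-sibling = 0.25 (half-sibs share one parent — one path of length 2: r = (1/2)^2 = 1/4).
r to a half-niece or half-nephew = 1/8 (half-aunt/uncle↔niece/nephew: one path of length 3: r = (1/2)^3 = 1/8).
r to a half first cousin = 1/16 (half first cousins share one grandparent — one path of length 4: r = (1/2)^4 = 1/16).
Summing one r·B term per recipient: 3·0.25·0.0942 + 1·0.125·0.175 + 2·0.0625·0.397 = 0.14215.

0.14215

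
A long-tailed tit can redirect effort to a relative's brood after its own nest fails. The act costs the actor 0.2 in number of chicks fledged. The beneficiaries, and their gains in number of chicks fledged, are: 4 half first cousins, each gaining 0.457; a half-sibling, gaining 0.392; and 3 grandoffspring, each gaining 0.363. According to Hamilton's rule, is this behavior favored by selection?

Hamilton's rule: the trait is favored when the sum of r·B over every recipient exceeds the actor's cost C.
r to a half first cousin = 0.0625 (half first cousins share one grandparent — one path of length 4: r = (1/2)^4 = 1/16).
r to a half-sibling = 1/4 (half-sibs share one parent — one path of length 2: r = (1/2)^2 = 1/4).
r to a grandoffspring = 1/4 (two parent–offspring links: r = (1/2)^2 = 1/4).
Summing one r·B term per recipient: 4·0.0625·0.457 + 1·0.25·0.392 + 3·0.25·0.363 = 0.4845.
0.4845 > 0.2: the indirect benefit exceeds the cost.

Yes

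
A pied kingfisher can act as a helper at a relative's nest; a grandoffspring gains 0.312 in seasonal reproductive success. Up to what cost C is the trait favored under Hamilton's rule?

r to a grandoffspring = 0.25 (two parent–offspring links: r = (1/2)^2 = 1/4).
Hamilton's rule: n·r·B > C, so the trait is favored while C < n·r·B = 1·0.25·0.312 = 0.078.

0.078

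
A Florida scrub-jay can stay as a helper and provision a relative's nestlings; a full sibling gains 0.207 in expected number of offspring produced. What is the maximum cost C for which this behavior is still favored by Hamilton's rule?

r to a full sibling = 1/2 (full sibs share both parents — two paths of length 2: r = 2·(1/2)^2 = 1/2).
Hamilton's rule: n·r·B > C, so the trait is favored while C < n·r·B = 1·0.5·0.207 = 0.1035.

0.1035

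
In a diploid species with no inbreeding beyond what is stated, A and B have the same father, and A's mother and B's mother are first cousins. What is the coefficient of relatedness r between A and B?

Independent pedigree routes through distinct common ancestors add.
A and B are related in two ways: half-sibs through their shared father (r = 1/4) and second cousins through their mothers (r = 1/32).
r = 1/4 + 1/32 = 9/32 = 0.28125.

0.28125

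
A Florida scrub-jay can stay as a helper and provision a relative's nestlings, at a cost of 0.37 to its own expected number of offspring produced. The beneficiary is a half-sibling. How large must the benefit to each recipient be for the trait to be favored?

r to a half-sibling = 1/4 (half-sibs share one parent — one path of length 2: r = (1/2)^2 = 1/4).
Hamilton's rule with n recipients of equal r: n·r·B > C, so B > C/(n·r) = 0.37/(1·0.25) = 1.48.

1.48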